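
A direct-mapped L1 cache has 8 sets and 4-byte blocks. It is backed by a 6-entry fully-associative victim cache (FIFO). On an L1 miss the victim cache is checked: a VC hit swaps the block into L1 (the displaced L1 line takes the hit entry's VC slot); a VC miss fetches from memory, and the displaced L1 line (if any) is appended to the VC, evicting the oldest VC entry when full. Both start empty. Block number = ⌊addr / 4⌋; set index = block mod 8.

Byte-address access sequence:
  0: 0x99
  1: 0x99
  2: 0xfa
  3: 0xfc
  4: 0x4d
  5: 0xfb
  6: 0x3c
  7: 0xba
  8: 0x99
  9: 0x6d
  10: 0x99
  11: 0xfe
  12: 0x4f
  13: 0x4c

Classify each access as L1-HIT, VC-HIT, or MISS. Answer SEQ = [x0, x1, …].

SEQ = [MISS, L1-HIT, MISS, MISS, MISS, L1-HIT, MISS, MISS, VC-HIT, MISS, L1-HIT, VC-HIT, VC-HIT, L1-HIT]

#0 0x99→b38/s6 MISS; vc=[]
#1 0x99→b38/s6 L1-HIT; vc=[]
#2 0xfa→b62/s6 MISS; vc=[38]
#3 0xfc→b63/s7 MISS; vc=[38]
#4 0x4d→b19/s3 MISS; vc=[38]
#5 0xfb→b62/s6 L1-HIT; vc=[38]
#6 0x3c→b15/s7 MISS; vc=[38,63]
#7 0xba→b46/s6 MISS; vc=[38,63,62]
#8 0x99→b38/s6 VC-HIT; vc=[46,63,62]
#9 0x6d→b27/s3 MISS; vc=[46,63,62,19]
#10 0x99→b38/s6 L1-HIT; vc=[46,63,62,19]
#11 0xfe→b63/s7 VC-HIT; vc=[46,15,62,19]
#12 0x4f→b19/s3 VC-HIT; vc=[46,15,62,27]
#13 0x4c→b19/s3 L1-HIT; vc=[46,15,62,27]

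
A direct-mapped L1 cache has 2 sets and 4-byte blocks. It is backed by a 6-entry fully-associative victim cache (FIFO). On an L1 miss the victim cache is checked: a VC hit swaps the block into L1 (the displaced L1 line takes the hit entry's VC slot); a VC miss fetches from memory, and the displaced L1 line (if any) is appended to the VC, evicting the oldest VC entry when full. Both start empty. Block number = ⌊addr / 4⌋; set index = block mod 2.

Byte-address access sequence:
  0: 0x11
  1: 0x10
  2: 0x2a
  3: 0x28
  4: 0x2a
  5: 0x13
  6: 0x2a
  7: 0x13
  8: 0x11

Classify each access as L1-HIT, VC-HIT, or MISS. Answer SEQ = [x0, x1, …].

  [0] addr=0x11 blk=4 s=0: MISS | VC []
  [1] addr=0x10 blk=4 s=0: L1-HIT | VC []
  [2] addr=0x2a blk=10 s=0: MISS | VC [4]
  [3] addr=0x28 blk=10 s=0: L1-HIT | VC [4]
  [4] addr=0x2a blk=10 s=0: L1-HIT | VC [4]
  [5] addr=0x13 blk=4 s=0: VC-HIT | VC [10]
  [6] addr=0x2a blk=10 s=0: VC-HIT | VC [4]
  [7] addr=0x13 blk=4 s=0: VC-HIT | VC [10]
  [8] addr=0x11 blk=4 s=0: L1-HIT | VC [10]

SEQ = [MISS, L1-HIT, MISS, L1-HIT, L1-HIT, VC-HIT, VC-HIT, VC-HIT, L1-HIT]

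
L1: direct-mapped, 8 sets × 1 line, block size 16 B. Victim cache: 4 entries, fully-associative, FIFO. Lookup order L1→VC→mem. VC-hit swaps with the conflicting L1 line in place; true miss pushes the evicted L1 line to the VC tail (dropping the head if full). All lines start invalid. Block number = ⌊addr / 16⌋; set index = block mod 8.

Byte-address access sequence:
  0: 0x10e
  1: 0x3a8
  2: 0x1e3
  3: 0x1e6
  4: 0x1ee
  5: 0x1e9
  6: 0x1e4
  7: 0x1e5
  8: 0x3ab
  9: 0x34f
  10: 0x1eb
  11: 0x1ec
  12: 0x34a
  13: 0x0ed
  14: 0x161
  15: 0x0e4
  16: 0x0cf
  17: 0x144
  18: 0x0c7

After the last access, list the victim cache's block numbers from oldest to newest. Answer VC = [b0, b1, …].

VC = [30, 22, 52, 20]

  [0] addr=0x10e blk=16 s=0: MISS | VC []
  [1] addr=0x3a8 blk=58 s=2: MISS | VC []
  [2] addr=0x1e3 blk=30 s=6: MISS | VC []
  [3] addr=0x1e6 blk=30 s=6: L1-HIT | VC []
  [4] addr=0x1ee blk=30 s=6: L1-HIT | VC []
  [5] addr=0x1e9 blk=30 s=6: L1-HIT | VC []
  [6] addr=0x1e4 blk=30 s=6: L1-HIT | VC []
  [7] addr=0x1e5 blk=30 s=6: L1-HIT | VC []
  [8] addr=0x3ab blk=58 s=2: L1-HIT | VC []
  [9] addr=0x34f blk=52 s=4: MISS | VC []
  [10] addr=0x1eb blk=30 s=6: L1-HIT | VC []
  [11] addr=0x1ec blk=30 s=6: L1-HIT | VC []
  [12] addr=0x34a blk=52 s=4: L1-HIT | VC []
  [13] addr=0xed blk=14 s=6: MISS | VC [30]
  [14] addr=0x161 blk=22 s=6: MISS | VC [30, 14]
  [15] addr=0xe4 blk=14 s=6: VC-HIT | VC [30, 22]
  [16] addr=0xcf blk=12 s=4: MISS | VC [30, 22, 52]
  [17] addr=0x144 blk=20 s=4: MISS | VC [30, 22, 52, 12]
  [18] addr=0xc7 blk=12 s=4: VC-HIT | VC [30, 22, 52, 20]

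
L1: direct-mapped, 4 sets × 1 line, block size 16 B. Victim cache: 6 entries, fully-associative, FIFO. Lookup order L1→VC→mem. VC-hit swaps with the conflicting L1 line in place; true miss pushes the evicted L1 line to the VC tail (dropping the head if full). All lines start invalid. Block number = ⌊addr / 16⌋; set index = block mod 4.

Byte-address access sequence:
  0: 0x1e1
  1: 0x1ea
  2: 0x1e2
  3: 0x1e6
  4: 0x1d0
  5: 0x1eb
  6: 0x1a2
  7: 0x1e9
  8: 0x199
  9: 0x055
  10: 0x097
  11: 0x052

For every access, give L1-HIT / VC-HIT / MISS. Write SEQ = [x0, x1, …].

SEQ = [MISS, L1-HIT, L1-HIT, L1-HIT, MISS, L1-HIT, MISS, VC-HIT, MISS, MISS, MISS, VC-HIT]

0: 0x1e1 (blk 30, set 2) → MISS  vc=[]
1: 0x1ea (blk 30, set 2) → L1-HIT  vc=[]
2: 0x1e2 (blk 30, set 2) → L1-HIT  vc=[]
3: 0x1e6 (blk 30, set 2) → L1-HIT  vc=[]
4: 0x1d0 (blk 29, set 1) → MISS  vc=[]
5: 0x1eb (blk 30, set 2) → L1-HIT  vc=[]
6: 0x1a2 (blk 26, set 2) → MISS  vc=[30]
7: 0x1e9 (blk 30, set 2) → VC-HIT  vc=[26]
8: 0x199 (blk 25, set 1) → MISS  vc=[26, 29]
9: 0x55 (blk 5, set 1) → MISS  vc=[26, 29, 25]
10: 0x97 (blk 9, set 1) → MISS  vc=[26, 29, 25, 5]
11: 0x52 (blk 5, set 1) → VC-HIT  vc=[26, 29, 25, 9]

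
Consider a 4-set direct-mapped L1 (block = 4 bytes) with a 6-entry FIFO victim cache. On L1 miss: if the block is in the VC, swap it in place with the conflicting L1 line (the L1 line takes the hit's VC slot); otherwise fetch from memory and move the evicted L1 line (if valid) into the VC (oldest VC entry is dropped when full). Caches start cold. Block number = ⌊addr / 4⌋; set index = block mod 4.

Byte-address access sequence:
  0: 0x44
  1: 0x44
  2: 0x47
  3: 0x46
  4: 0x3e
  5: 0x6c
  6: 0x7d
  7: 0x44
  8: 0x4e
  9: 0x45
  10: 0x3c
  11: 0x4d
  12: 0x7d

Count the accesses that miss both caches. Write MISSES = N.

0: 0x44 (blk 17, set 1) → MISS  vc=[]
1: 0x44 (blk 17, set 1) → L1-HIT  vc=[]
2: 0x47 (blk 17, set 1) → L1-HIT  vc=[]
3: 0x46 (blk 17, set 1) → L1-HIT  vc=[]
4: 0x3e (blk 15, set 3) → MISS  vc=[]
5: 0x6c (blk 27, set 3) → MISS  vc=[15]
6: 0x7d (blk 31, set 3) → MISS  vc=[15, 27]
7: 0x44 (blk 17, set 1) → L1-HIT  vc=[15, 27]
8: 0x4e (blk 19, set 3) → MISS  vc=[15, 27, 31]
9: 0x45 (blk 17, set 1) → L1-HIT  vc=[15, 27, 31]
10: 0x3c (blk 15, set 3) → VC-HIT  vc=[19, 27, 31]
11: 0x4d (blk 19, set 3) → VC-HIT  vc=[15, 27, 31]
12: 0x7d (blk 31, set 3) → VC-HIT  vc=[15, 27, 19]

MISSES = 5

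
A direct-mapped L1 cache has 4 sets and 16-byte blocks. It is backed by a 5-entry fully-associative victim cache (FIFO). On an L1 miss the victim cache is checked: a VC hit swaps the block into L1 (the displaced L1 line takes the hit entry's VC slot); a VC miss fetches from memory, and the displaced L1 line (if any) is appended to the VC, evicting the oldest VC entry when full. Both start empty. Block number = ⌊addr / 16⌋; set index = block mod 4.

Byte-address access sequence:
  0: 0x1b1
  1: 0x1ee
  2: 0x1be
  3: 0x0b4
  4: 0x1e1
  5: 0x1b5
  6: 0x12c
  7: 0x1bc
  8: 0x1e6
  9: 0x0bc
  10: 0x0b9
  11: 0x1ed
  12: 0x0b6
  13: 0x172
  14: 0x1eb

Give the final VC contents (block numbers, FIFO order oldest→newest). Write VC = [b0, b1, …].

VC = [27, 18, 11]

0: 0x1b1 (blk 27, set 3) → MISS  vc=[]
1: 0x1ee (blk 30, set 2) → MISS  vc=[]
2: 0x1be (blk 27, set 3) → L1-HIT  vc=[]
3: 0xb4 (blk 11, set 3) → MISS  vc=[27]
4: 0x1e1 (blk 30, set 2) → L1-HIT  vc=[27]
5: 0x1b5 (blk 27, set 3) → VC-HIT  vc=[11]
6: 0x12c (blk 18, set 2) → MISS  vc=[11, 30]
7: 0x1bc (blk 27, set 3) → L1-HIT  vc=[11, 30]
8: 0x1e6 (blk 30, set 2) → VC-HIT  vc=[11, 18]
9: 0xbc (blk 11, set 3) → VC-HIT  vc=[27, 18]
10: 0xb9 (blk 11, set 3) → L1-HIT  vc=[27, 18]
11: 0x1ed (blk 30, set 2) → L1-HIT  vc=[27, 18]
12: 0xb6 (blk 11, set 3) → L1-HIT  vc=[27, 18]
13: 0x172 (blk 23, set 3) → MISS  vc=[27, 18, 11]
14: 0x1eb (blk 30, set 2) → L1-HIT  vc=[27, 18, 11]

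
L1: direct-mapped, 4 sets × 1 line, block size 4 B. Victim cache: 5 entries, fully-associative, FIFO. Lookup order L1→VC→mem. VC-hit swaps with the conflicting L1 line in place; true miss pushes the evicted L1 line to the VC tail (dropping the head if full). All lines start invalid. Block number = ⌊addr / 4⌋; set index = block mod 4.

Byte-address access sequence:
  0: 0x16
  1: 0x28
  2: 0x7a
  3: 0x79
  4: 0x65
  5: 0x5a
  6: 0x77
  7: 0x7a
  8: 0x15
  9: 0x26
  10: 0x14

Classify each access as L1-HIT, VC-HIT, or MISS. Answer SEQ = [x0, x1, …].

SEQ = [MISS, MISS, MISS, L1-HIT, MISS, MISS, MISS, VC-HIT, VC-HIT, MISS, VC-HIT]

0: 0x16 (blk 5, set 1) → MISS  vc=[]
1: 0x28 (blk 10, set 2) → MISS  vc=[]
2: 0x7a (blk 30, set 2) → MISS  vc=[10]
3: 0x79 (blk 30, set 2) → L1-HIT  vc=[10]
4: 0x65 (blk 25, set 1) → MISS  vc=[10, 5]
5: 0x5a (blk 22, set 2) → MISS  vc=[10, 5, 30]
6: 0x77 (blk 29, set 1) → MISS  vc=[10, 5, 30, 25]
7: 0x7a (blk 30, set 2) → VC-HIT  vc=[10, 5, 22, 25]
8: 0x15 (blk 5, set 1) → VC-HIT  vc=[10, 29, 22, 25]
9: 0x26 (blk 9, set 1) → MISS  vc=[10, 29, 22, 25, 5]
10: 0x14 (blk 5, set 1) → VC-HIT  vc=[10, 29, 22, 25, 9]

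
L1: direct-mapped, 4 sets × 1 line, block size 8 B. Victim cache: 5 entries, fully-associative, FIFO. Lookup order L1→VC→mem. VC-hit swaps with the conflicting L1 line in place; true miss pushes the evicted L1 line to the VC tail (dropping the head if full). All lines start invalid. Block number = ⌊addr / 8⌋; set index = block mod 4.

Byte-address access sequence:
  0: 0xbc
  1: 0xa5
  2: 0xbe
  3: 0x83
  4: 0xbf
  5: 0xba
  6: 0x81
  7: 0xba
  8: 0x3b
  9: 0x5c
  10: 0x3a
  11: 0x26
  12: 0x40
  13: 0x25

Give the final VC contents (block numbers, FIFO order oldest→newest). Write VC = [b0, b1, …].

  [0] addr=0xbc blk=23 s=3: MISS | VC []
  [1] addr=0xa5 blk=20 s=0: MISS | VC []
  [2] addr=0xbe blk=23 s=3: L1-HIT | VC []
  [3] addr=0x83 blk=16 s=0: MISS | VC [20]
  [4] addr=0xbf blk=23 s=3: L1-HIT | VC [20]
  [5] addr=0xba blk=23 s=3: L1-HIT | VC [20]
  [6] addr=0x81 blk=16 s=0: L1-HIT | VC [20]
  [7] addr=0xba blk=23 s=3: L1-HIT | VC [20]
  [8] addr=0x3b blk=7 s=3: MISS | VC [20, 23]
  [9] addr=0x5c blk=11 s=3: MISS | VC [20, 23, 7]
  [10] addr=0x3a blk=7 s=3: VC-HIT | VC [20, 23, 11]
  [11] addr=0x26 blk=4 s=0: MISS | VC [20, 23, 11, 16]
  [12] addr=0x40 blk=8 s=0: MISS | VC [20, 23, 11, 16, 4]
  [13] addr=0x25 blk=4 s=0: VC-HIT | VC [20, 23, 11, 16, 8]

VC = [20, 23, 11, 16, 8]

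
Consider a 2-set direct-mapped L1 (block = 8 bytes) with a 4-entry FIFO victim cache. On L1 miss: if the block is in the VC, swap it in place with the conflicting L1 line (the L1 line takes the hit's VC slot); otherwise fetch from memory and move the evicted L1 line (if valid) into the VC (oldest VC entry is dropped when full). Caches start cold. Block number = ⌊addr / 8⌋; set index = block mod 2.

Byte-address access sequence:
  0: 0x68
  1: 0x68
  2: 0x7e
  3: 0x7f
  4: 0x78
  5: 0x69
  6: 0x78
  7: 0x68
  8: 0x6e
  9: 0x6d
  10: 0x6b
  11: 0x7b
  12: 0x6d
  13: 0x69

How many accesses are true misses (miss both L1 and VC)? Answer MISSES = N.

MISSES = 2

#0 0x68→b13/s1 MISS; vc=[]
#1 0x68→b13/s1 L1-HIT; vc=[]
#2 0x7e→b15/s1 MISS; vc=[13]
#3 0x7f→b15/s1 L1-HIT; vc=[13]
#4 0x78→b15/s1 L1-HIT; vc=[13]
#5 0x69→b13/s1 VC-HIT; vc=[15]
#6 0x78→b15/s1 VC-HIT; vc=[13]
#7 0x68→b13/s1 VC-HIT; vc=[15]
#8 0x6e→b13/s1 L1-HIT; vc=[15]
#9 0x6d→b13/s1 L1-HIT; vc=[15]
#10 0x6b→b13/s1 L1-HIT; vc=[15]
#11 0x7b→b15/s1 VC-HIT; vc=[13]
#12 0x6d→b13/s1 VC-HIT; vc=[15]
#13 0x69→b13/s1 L1-HIT; vc=[15]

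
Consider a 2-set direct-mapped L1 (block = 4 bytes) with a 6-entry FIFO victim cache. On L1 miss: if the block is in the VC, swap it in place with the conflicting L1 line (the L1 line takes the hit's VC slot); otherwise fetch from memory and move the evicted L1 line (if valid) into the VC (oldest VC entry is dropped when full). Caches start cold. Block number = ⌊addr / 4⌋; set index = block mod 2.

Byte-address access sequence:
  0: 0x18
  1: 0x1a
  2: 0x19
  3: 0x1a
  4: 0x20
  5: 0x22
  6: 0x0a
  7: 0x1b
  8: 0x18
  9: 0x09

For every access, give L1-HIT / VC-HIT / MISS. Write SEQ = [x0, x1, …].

SEQ = [MISS, L1-HIT, L1-HIT, L1-HIT, MISS, L1-HIT, MISS, VC-HIT, L1-HIT, VC-HIT]

0: 0x18 (blk 6, set 0) → MISS  vc=[]
1: 0x1a (blk 6, set 0) → L1-HIT  vc=[]
2: 0x19 (blk 6, set 0) → L1-HIT  vc=[]
3: 0x1a (blk 6, set 0) → L1-HIT  vc=[]
4: 0x20 (blk 8, set 0) → MISS  vc=[6]
5: 0x22 (blk 8, set 0) → L1-HIT  vc=[6]
6: 0xa (blk 2, set 0) → MISS  vc=[6, 8]
7: 0x1b (blk 6, set 0) → VC-HIT  vc=[2, 8]
8: 0x18 (blk 6, set 0) → L1-HIT  vc=[2, 8]
9: 0x9 (blk 2, set 0) → VC-HIT  vc=[6, 8]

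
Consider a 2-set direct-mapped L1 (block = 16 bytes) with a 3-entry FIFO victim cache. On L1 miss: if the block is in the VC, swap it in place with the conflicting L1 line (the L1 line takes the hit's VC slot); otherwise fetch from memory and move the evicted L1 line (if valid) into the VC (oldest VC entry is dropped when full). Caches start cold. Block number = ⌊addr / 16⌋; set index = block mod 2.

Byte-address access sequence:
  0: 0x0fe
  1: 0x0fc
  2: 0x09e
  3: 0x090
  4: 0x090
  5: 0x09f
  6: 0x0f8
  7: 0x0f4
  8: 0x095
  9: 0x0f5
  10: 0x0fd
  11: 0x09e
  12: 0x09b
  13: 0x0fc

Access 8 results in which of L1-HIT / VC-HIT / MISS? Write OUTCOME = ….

  [0] addr=0xfe blk=15 s=1: MISS | VC []
  [1] addr=0xfc blk=15 s=1: L1-HIT | VC []
  [2] addr=0x9e blk=9 s=1: MISS | VC [15]
  [3] addr=0x90 blk=9 s=1: L1-HIT | VC [15]
  [4] addr=0x90 blk=9 s=1: L1-HIT | VC [15]
  [5] addr=0x9f blk=9 s=1: L1-HIT | VC [15]
  [6] addr=0xf8 blk=15 s=1: VC-HIT | VC [9]
  [7] addr=0xf4 blk=15 s=1: L1-HIT | VC [9]
  [8] addr=0x95 blk=9 s=1: VC-HIT | VC [15]
  [9] addr=0xf5 blk=15 s=1: VC-HIT | VC [9]
  [10] addr=0xfd blk=15 s=1: L1-HIT | VC [9]
  [11] addr=0x9e blk=9 s=1: VC-HIT | VC [15]
  [12] addr=0x9b blk=9 s=1: L1-HIT | VC [15]
  [13] addr=0xfc blk=15 s=1: VC-HIT | VC [9]

OUTCOME = VC-HIT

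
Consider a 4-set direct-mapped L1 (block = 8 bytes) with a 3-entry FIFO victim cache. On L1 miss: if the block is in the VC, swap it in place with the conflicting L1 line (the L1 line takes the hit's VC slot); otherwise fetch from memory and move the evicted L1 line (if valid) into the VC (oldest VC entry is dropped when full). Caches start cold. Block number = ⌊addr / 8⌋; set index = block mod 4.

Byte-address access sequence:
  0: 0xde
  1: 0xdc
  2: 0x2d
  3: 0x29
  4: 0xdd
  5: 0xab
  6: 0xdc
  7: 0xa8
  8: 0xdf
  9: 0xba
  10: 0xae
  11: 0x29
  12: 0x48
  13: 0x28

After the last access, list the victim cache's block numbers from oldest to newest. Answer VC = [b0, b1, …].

0: 0xde (blk 27, set 3) → MISS  vc=[]
1: 0xdc (blk 27, set 3) → L1-HIT  vc=[]
2: 0x2d (blk 5, set 1) → MISS  vc=[]
3: 0x29 (blk 5, set 1) → L1-HIT  vc=[]
4: 0xdd (blk 27, set 3) → L1-HIT  vc=[]
5: 0xab (blk 21, set 1) → MISS  vc=[5]
6: 0xdc (blk 27, set 3) → L1-HIT  vc=[5]
7: 0xa8 (blk 21, set 1) → L1-HIT  vc=[5]
8: 0xdf (blk 27, set 3) → L1-HIT  vc=[5]
9: 0xba (blk 23, set 3) → MISS  vc=[5, 27]
10: 0xae (blk 21, set 1) → L1-HIT  vc=[5, 27]
11: 0x29 (blk 5, set 1) → VC-HIT  vc=[21, 27]
12: 0x48 (blk 9, set 1) → MISS  vc=[21, 27, 5]
13: 0x28 (blk 5, set 1) → VC-HIT  vc=[21, 27, 9]

VC = [21, 27, 9]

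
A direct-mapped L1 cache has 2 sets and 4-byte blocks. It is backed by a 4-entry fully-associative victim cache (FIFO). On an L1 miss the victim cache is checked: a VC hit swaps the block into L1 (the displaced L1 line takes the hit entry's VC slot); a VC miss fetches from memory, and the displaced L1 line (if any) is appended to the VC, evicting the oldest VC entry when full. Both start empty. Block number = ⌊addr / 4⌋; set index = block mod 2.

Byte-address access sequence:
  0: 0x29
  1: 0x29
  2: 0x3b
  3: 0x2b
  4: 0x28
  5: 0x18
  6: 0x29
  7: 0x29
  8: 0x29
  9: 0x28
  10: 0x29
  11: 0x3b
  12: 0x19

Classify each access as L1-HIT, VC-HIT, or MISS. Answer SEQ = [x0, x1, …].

SEQ = [MISS, L1-HIT, MISS, VC-HIT, L1-HIT, MISS, VC-HIT, L1-HIT, L1-HIT, L1-HIT, L1-HIT, VC-HIT, VC-HIT]

  [0] addr=0x29 blk=10 s=0: MISS | VC []
  [1] addr=0x29 blk=10 s=0: L1-HIT | VC []
  [2] addr=0x3b blk=14 s=0: MISS | VC [10]
  [3] addr=0x2b blk=10 s=0: VC-HIT | VC [14]
  [4] addr=0x28 blk=10 s=0: L1-HIT | VC [14]
  [5] addr=0x18 blk=6 s=0: MISS | VC [14, 10]
  [6] addr=0x29 blk=10 s=0: VC-HIT | VC [14, 6]
  [7] addr=0x29 blk=10 s=0: L1-HIT | VC [14, 6]
  [8] addr=0x29 blk=10 s=0: L1-HIT | VC [14, 6]
  [9] addr=0x28 blk=10 s=0: L1-HIT | VC [14, 6]
  [10] addr=0x29 blk=10 s=0: L1-HIT | VC [14, 6]
  [11] addr=0x3b blk=14 s=0: VC-HIT | VC [10, 6]
  [12] addr=0x19 blk=6 s=0: VC-HIT | VC [10, 14]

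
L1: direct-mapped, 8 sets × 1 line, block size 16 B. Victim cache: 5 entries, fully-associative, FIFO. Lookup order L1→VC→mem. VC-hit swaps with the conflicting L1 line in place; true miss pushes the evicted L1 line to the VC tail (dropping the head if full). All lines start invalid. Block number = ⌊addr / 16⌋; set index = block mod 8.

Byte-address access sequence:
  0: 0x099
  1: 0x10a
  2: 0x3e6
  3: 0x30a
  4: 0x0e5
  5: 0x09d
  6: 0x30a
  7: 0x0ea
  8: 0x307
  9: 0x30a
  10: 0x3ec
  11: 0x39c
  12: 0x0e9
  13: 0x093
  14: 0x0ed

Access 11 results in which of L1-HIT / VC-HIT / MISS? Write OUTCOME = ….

  [0] addr=0x99 blk=9 s=1: MISS | VC []
  [1] addr=0x10a blk=16 s=0: MISS | VC []
  [2] addr=0x3e6 blk=62 s=6: MISS | VC []
  [3] addr=0x30a blk=48 s=0: MISS | VC [16]
  [4] addr=0xe5 blk=14 s=6: MISS | VC [16, 62]
  [5] addr=0x9d blk=9 s=1: L1-HIT | VC [16, 62]
  [6] addr=0x30a blk=48 s=0: L1-HIT | VC [16, 62]
  [7] addr=0xea blk=14 s=6: L1-HIT | VC [16, 62]
  [8] addr=0x307 blk=48 s=0: L1-HIT | VC [16, 62]
  [9] addr=0x30a blk=48 s=0: L1-HIT | VC [16, 62]
  [10] addr=0x3ec blk=62 s=6: VC-HIT | VC [16, 14]
  [11] addr=0x39c blk=57 s=1: MISS | VC [16, 14, 9]
  [12] addr=0xe9 blk=14 s=6: VC-HIT | VC [16, 62, 9]
  [13] addr=0x93 blk=9 s=1: VC-HIT | VC [16, 62, 57]
  [14] addr=0xed blk=14 s=6: L1-HIT | VC [16, 62, 57]

OUTCOME = MISS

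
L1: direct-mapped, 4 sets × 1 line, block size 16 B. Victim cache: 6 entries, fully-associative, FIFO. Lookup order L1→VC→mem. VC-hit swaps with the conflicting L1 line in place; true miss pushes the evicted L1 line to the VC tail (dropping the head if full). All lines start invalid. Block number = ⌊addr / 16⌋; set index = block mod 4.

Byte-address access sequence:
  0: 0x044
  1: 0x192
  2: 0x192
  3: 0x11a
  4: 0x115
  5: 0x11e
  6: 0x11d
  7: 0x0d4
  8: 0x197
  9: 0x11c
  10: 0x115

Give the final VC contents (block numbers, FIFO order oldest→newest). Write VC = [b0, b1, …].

0: 0x44 (blk 4, set 0) → MISS  vc=[]
1: 0x192 (blk 25, set 1) → MISS  vc=[]
2: 0x192 (blk 25, set 1) → L1-HIT  vc=[]
3: 0x11a (blk 17, set 1) → MISS  vc=[25]
4: 0x115 (blk 17, set 1) → L1-HIT  vc=[25]
5: 0x11e (blk 17, set 1) → L1-HIT  vc=[25]
6: 0x11d (blk 17, set 1) → L1-HIT  vc=[25]
7: 0xd4 (blk 13, set 1) → MISS  vc=[25, 17]
8: 0x197 (blk 25, set 1) → VC-HIT  vc=[13, 17]
9: 0x11c (blk 17, set 1) → VC-HIT  vc=[13, 25]
10: 0x115 (blk 17, set 1) → L1-HIT  vc=[13, 25]

VC = [13, 25]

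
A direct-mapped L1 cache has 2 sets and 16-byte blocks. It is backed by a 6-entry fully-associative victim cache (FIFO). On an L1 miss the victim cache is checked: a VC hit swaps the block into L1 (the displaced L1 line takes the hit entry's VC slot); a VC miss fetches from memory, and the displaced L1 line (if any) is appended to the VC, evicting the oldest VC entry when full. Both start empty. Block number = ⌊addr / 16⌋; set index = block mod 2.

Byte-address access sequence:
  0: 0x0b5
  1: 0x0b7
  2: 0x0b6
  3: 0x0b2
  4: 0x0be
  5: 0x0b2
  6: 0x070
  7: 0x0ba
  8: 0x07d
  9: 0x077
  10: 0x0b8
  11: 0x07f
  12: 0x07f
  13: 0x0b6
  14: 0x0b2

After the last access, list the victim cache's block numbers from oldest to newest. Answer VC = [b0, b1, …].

VC = [7]

#0 0xb5→b11/s1 MISS; vc=[]
#1 0xb7→b11/s1 L1-HIT; vc=[]
#2 0xb6→b11/s1 L1-HIT; vc=[]
#3 0xb2→b11/s1 L1-HIT; vc=[]
#4 0xbe→b11/s1 L1-HIT; vc=[]
#5 0xb2→b11/s1 L1-HIT; vc=[]
#6 0x70→b7/s1 MISS; vc=[11]
#7 0xba→b11/s1 VC-HIT; vc=[7]
#8 0x7d→b7/s1 VC-HIT; vc=[11]
#9 0x77→b7/s1 L1-HIT; vc=[11]
#10 0xb8→b11/s1 VC-HIT; vc=[7]
#11 0x7f→b7/s1 VC-HIT; vc=[11]
#12 0x7f→b7/s1 L1-HIT; vc=[11]
#13 0xb6→b11/s1 VC-HIT; vc=[7]
#14 0xb2→b11/s1 L1-HIT; vc=[7]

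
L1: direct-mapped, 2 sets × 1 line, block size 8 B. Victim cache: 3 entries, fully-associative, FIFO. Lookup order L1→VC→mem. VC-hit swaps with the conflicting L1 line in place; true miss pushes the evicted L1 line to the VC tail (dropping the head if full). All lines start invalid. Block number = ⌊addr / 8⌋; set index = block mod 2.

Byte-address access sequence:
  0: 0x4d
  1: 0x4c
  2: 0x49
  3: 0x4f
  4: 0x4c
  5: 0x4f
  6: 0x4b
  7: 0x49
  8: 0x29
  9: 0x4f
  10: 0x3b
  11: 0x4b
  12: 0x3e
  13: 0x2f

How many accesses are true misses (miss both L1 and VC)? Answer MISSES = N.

#0 0x4d→b9/s1 MISS; vc=[]
#1 0x4c→b9/s1 L1-HIT; vc=[]
#2 0x49→b9/s1 L1-HIT; vc=[]
#3 0x4f→b9/s1 L1-HIT; vc=[]
#4 0x4c→b9/s1 L1-HIT; vc=[]
#5 0x4f→b9/s1 L1-HIT; vc=[]
#6 0x4b→b9/s1 L1-HIT; vc=[]
#7 0x49→b9/s1 L1-HIT; vc=[]
#8 0x29→b5/s1 MISS; vc=[9]
#9 0x4f→b9/s1 VC-HIT; vc=[5]
#10 0x3b→b7/s1 MISS; vc=[5,9]
#11 0x4b→b9/s1 VC-HIT; vc=[5,7]
#12 0x3e→b7/s1 VC-HIT; vc=[5,9]
#13 0x2f→b5/s1 VC-HIT; vc=[7,9]

MISSES = 3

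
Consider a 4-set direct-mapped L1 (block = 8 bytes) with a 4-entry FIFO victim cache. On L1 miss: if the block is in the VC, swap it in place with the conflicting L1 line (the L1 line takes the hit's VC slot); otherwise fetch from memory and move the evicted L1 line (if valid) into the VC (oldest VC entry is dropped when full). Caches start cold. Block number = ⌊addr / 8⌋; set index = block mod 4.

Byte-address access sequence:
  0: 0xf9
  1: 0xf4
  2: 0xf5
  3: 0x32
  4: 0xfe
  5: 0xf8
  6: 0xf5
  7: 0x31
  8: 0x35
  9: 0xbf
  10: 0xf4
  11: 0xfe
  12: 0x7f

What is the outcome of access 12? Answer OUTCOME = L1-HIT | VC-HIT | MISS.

OUTCOME = MISS

#0 0xf9→b31/s3 MISS; vc=[]
#1 0xf4→b30/s2 MISS; vc=[]
#2 0xf5→b30/s2 L1-HIT; vc=[]
#3 0x32→b6/s2 MISS; vc=[30]
#4 0xfe→b31/s3 L1-HIT; vc=[30]
#5 0xf8→b31/s3 L1-HIT; vc=[30]
#6 0xf5→b30/s2 VC-HIT; vc=[6]
#7 0x31→b6/s2 VC-HIT; vc=[30]
#8 0x35→b6/s2 L1-HIT; vc=[30]
#9 0xbf→b23/s3 MISS; vc=[30,31]
#10 0xf4→b30/s2 VC-HIT; vc=[6,31]
#11 0xfe→b31/s3 VC-HIT; vc=[6,23]
#12 0x7f→b15/s3 MISS; vc=[6,23,31]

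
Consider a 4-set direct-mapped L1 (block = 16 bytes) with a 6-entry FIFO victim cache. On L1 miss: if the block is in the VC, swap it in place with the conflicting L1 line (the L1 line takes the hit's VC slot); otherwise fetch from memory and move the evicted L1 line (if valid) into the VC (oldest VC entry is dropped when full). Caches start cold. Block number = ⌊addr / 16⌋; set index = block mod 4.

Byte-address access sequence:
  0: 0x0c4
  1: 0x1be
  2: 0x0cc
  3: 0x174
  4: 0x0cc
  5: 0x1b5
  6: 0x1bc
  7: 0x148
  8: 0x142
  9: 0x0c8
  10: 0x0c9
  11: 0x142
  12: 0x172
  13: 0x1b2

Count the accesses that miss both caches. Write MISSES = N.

#0 0xc4→b12/s0 MISS; vc=[]
#1 0x1be→b27/s3 MISS; vc=[]
#2 0xcc→b12/s0 L1-HIT; vc=[]
#3 0x174→b23/s3 MISS; vc=[27]
#4 0xcc→b12/s0 L1-HIT; vc=[27]
#5 0x1b5→b27/s3 VC-HIT; vc=[23]
#6 0x1bc→b27/s3 L1-HIT; vc=[23]
#7 0x148→b20/s0 MISS; vc=[23,12]
#8 0x142→b20/s0 L1-HIT; vc=[23,12]
#9 0xc8→b12/s0 VC-HIT; vc=[23,20]
#10 0xc9→b12/s0 L1-HIT; vc=[23,20]
#11 0x142→b20/s0 VC-HIT; vc=[23,12]
#12 0x172→b23/s3 VC-HIT; vc=[27,12]
#13 0x1b2→b27/s3 VC-HIT; vc=[23,12]

MISSES = 4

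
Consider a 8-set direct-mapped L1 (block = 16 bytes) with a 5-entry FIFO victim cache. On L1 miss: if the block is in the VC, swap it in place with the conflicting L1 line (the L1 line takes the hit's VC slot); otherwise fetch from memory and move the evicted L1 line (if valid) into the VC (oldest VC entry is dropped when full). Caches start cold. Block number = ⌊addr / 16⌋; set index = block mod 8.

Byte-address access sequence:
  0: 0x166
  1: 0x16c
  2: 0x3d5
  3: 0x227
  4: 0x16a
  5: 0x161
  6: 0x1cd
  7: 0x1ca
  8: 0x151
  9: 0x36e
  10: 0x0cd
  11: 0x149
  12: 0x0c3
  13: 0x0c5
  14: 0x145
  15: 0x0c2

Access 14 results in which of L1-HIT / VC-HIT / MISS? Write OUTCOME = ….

OUTCOME = VC-HIT

#0 0x166→b22/s6 MISS; vc=[]
#1 0x16c→b22/s6 L1-HIT; vc=[]
#2 0x3d5→b61/s5 MISS; vc=[]
#3 0x227→b34/s2 MISS; vc=[]
#4 0x16a→b22/s6 L1-HIT; vc=[]
#5 0x161→b22/s6 L1-HIT; vc=[]
#6 0x1cd→b28/s4 MISS; vc=[]
#7 0x1ca→b28/s4 L1-HIT; vc=[]
#8 0x151→b21/s5 MISS; vc=[61]
#9 0x36e→b54/s6 MISS; vc=[61,22]
#10 0xcd→b12/s4 MISS; vc=[61,22,28]
#11 0x149→b20/s4 MISS; vc=[61,22,28,12]
#12 0xc3→b12/s4 VC-HIT; vc=[61,22,28,20]
#13 0xc5→b12/s4 L1-HIT; vc=[61,22,28,20]
#14 0x145→b20/s4 VC-HIT; vc=[61,22,28,12]
#15 0xc2→b12/s4 VC-HIT; vc=[61,22,28,20]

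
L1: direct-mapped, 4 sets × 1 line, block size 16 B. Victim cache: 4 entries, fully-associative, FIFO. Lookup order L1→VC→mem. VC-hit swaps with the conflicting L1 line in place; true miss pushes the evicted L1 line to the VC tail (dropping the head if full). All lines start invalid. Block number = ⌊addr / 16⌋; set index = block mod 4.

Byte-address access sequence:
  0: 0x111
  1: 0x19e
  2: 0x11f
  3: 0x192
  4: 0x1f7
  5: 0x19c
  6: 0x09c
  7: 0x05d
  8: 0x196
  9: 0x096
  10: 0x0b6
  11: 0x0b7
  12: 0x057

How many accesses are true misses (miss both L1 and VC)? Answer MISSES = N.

#0 0x111→b17/s1 MISS; vc=[]
#1 0x19e→b25/s1 MISS; vc=[17]
#2 0x11f→b17/s1 VC-HIT; vc=[25]
#3 0x192→b25/s1 VC-HIT; vc=[17]
#4 0x1f7→b31/s3 MISS; vc=[17]
#5 0x19c→b25/s1 L1-HIT; vc=[17]
#6 0x9c→b9/s1 MISS; vc=[17,25]
#7 0x5d→b5/s1 MISS; vc=[17,25,9]
#8 0x196→b25/s1 VC-HIT; vc=[17,5,9]
#9 0x96→b9/s1 VC-HIT; vc=[17,5,25]
#10 0xb6→b11/s3 MISS; vc=[17,5,25,31]
#11 0xb7→b11/s3 L1-HIT; vc=[17,5,25,31]
#12 0x57→b5/s1 VC-HIT; vc=[17,9,25,31]

MISSES = 6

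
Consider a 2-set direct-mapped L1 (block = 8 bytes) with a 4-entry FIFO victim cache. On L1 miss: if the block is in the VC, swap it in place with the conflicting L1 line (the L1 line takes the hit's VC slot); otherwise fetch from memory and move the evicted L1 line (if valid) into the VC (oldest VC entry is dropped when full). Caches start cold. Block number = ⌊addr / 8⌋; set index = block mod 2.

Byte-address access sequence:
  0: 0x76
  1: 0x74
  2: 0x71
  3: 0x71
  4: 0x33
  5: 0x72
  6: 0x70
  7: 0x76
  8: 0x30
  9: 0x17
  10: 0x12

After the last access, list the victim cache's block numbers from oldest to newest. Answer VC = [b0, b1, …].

VC = [14, 6]

  [0] addr=0x76 blk=14 s=0: MISS | VC []
  [1] addr=0x74 blk=14 s=0: L1-HIT | VC []
  [2] addr=0x71 blk=14 s=0: L1-HIT | VC []
  [3] addr=0x71 blk=14 s=0: L1-HIT | VC []
  [4] addr=0x33 blk=6 s=0: MISS | VC [14]
  [5] addr=0x72 blk=14 s=0: VC-HIT | VC [6]
  [6] addr=0x70 blk=14 s=0: L1-HIT | VC [6]
  [7] addr=0x76 blk=14 s=0: L1-HIT | VC [6]
  [8] addr=0x30 blk=6 s=0: VC-HIT | VC [14]
  [9] addr=0x17 blk=2 s=0: MISS | VC [14, 6]
  [10] addr=0x12 blk=2 s=0: L1-HIT | VC [14, 6]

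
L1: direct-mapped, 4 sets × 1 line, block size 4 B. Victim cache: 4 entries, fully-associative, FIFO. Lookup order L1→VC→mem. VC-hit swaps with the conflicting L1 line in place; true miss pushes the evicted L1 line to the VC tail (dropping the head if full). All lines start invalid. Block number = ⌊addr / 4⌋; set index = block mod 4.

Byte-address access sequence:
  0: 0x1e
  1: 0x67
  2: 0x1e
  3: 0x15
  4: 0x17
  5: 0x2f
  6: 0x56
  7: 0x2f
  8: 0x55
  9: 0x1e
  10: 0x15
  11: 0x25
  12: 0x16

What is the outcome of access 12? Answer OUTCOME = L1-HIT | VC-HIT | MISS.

#0 0x1e→b7/s3 MISS; vc=[]
#1 0x67→b25/s1 MISS; vc=[]
#2 0x1e→b7/s3 L1-HIT; vc=[]
#3 0x15→b5/s1 MISS; vc=[25]
#4 0x17→b5/s1 L1-HIT; vc=[25]
#5 0x2f→b11/s3 MISS; vc=[25,7]
#6 0x56→b21/s1 MISS; vc=[25,7,5]
#7 0x2f→b11/s3 L1-HIT; vc=[25,7,5]
#8 0x55→b21/s1 L1-HIT; vc=[25,7,5]
#9 0x1e→b7/s3 VC-HIT; vc=[25,11,5]
#10 0x15→b5/s1 VC-HIT; vc=[25,11,21]
#11 0x25→b9/s1 MISS; vc=[25,11,21,5]
#12 0x16→b5/s1 VC-HIT; vc=[25,11,21,9]

OUTCOME = VC-HIT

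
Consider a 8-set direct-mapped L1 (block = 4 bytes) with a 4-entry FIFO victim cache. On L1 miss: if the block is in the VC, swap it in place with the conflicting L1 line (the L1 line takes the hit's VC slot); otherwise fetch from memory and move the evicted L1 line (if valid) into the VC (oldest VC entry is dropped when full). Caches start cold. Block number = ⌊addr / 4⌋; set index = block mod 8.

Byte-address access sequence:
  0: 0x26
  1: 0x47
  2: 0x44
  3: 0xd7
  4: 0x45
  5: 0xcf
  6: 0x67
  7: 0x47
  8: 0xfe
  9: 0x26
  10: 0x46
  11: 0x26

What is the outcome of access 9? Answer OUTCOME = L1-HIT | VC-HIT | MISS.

#0 0x26→b9/s1 MISS; vc=[]
#1 0x47→b17/s1 MISS; vc=[9]
#2 0x44→b17/s1 L1-HIT; vc=[9]
#3 0xd7→b53/s5 MISS; vc=[9]
#4 0x45→b17/s1 L1-HIT; vc=[9]
#5 0xcf→b51/s3 MISS; vc=[9]
#6 0x67→b25/s1 MISS; vc=[9,17]
#7 0x47→b17/s1 VC-HIT; vc=[9,25]
#8 0xfe→b63/s7 MISS; vc=[9,25]
#9 0x26→b9/s1 VC-HIT; vc=[17,25]
#10 0x46→b17/s1 VC-HIT; vc=[9,25]
#11 0x26→b9/s1 VC-HIT; vc=[17,25]

OUTCOME = VC-HIT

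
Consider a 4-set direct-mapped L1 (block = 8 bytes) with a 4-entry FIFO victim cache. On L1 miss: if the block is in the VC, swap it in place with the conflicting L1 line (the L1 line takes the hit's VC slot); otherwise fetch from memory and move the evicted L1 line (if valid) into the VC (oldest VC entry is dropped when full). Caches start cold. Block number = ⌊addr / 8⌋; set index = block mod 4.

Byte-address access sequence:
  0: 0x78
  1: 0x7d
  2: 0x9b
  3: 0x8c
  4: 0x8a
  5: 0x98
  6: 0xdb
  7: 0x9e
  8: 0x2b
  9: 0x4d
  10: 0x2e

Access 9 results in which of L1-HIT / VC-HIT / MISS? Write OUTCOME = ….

OUTCOME = MISS

  [0] addr=0x78 blk=15 s=3: MISS | VC []
  [1] addr=0x7d blk=15 s=3: L1-HIT | VC []
  [2] addr=0x9b blk=19 s=3: MISS | VC [15]
  [3] addr=0x8c blk=17 s=1: MISS | VC [15]
  [4] addr=0x8a blk=17 s=1: L1-HIT | VC [15]
  [5] addr=0x98 blk=19 s=3: L1-HIT | VC [15]
  [6] addr=0xdb blk=27 s=3: MISS | VC [15, 19]
  [7] addr=0x9e blk=19 s=3: VC-HIT | VC [15, 27]
  [8] addr=0x2b blk=5 s=1: MISS | VC [15, 27, 17]
  [9] addr=0x4d blk=9 s=1: MISS | VC [15, 27, 17, 5]
  [10] addr=0x2e blk=5 s=1: VC-HIT | VC [15, 27, 17, 9]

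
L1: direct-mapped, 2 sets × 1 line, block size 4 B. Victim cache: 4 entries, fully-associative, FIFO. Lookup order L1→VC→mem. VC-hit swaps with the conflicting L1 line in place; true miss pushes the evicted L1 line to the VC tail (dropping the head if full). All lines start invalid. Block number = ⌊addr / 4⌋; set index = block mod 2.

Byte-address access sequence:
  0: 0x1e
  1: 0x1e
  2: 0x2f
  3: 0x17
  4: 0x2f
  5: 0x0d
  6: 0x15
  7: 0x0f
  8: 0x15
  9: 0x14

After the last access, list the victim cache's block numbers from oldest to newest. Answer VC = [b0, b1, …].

#0 0x1e→b7/s1 MISS; vc=[]
#1 0x1e→b7/s1 L1-HIT; vc=[]
#2 0x2f→b11/s1 MISS; vc=[7]
#3 0x17→b5/s1 MISS; vc=[7,11]
#4 0x2f→b11/s1 VC-HIT; vc=[7,5]
#5 0xd→b3/s1 MISS; vc=[7,5,11]
#6 0x15→b5/s1 VC-HIT; vc=[7,3,11]
#7 0xf→b3/s1 VC-HIT; vc=[7,5,11]
#8 0x15→b5/s1 VC-HIT; vc=[7,3,11]
#9 0x14→b5/s1 L1-HIT; vc=[7,3,11]

VC = [7, 3, 11]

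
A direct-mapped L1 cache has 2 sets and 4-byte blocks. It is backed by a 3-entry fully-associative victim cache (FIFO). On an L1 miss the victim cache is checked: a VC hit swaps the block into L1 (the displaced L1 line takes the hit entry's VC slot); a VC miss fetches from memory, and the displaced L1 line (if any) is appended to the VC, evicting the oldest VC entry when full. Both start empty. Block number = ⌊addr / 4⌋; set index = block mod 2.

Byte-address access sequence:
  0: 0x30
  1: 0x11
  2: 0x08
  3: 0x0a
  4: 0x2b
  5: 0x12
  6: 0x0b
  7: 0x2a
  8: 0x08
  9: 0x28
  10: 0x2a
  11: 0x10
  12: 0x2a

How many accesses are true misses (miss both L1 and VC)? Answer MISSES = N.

0: 0x30 (blk 12, set 0) → MISS  vc=[]
1: 0x11 (blk 4, set 0) → MISS  vc=[12]
2: 0x8 (blk 2, set 0) → MISS  vc=[12, 4]
3: 0xa (blk 2, set 0) → L1-HIT  vc=[12, 4]
4: 0x2b (blk 10, set 0) → MISS  vc=[12, 4, 2]
5: 0x12 (blk 4, set 0) → VC-HIT  vc=[12, 10, 2]
6: 0xb (blk 2, set 0) → VC-HIT  vc=[12, 10, 4]
7: 0x2a (blk 10, set 0) → VC-HIT  vc=[12, 2, 4]
8: 0x8 (blk 2, set 0) → VC-HIT  vc=[12, 10, 4]
9: 0x28 (blk 10, set 0) → VC-HIT  vc=[12, 2, 4]
10: 0x2a (blk 10, set 0) → L1-HIT  vc=[12, 2, 4]
11: 0x10 (blk 4, set 0) → VC-HIT  vc=[12, 2, 10]
12: 0x2a (blk 10, set 0) → VC-HIT  vc=[12, 2, 4]

MISSES = 4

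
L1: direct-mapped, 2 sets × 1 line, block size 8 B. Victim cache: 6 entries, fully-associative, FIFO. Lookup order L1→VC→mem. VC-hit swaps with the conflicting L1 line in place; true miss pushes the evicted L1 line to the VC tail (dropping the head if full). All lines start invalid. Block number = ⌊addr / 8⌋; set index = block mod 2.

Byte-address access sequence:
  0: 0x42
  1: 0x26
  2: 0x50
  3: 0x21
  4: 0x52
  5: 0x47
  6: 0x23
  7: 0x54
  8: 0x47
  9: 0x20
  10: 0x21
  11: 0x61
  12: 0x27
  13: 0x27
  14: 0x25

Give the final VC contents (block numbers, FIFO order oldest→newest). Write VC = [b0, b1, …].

0: 0x42 (blk 8, set 0) → MISS  vc=[]
1: 0x26 (blk 4, set 0) → MISS  vc=[8]
2: 0x50 (blk 10, set 0) → MISS  vc=[8, 4]
3: 0x21 (blk 4, set 0) → VC-HIT  vc=[8, 10]
4: 0x52 (blk 10, set 0) → VC-HIT  vc=[8, 4]
5: 0x47 (blk 8, set 0) → VC-HIT  vc=[10, 4]
6: 0x23 (blk 4, set 0) → VC-HIT  vc=[10, 8]
7: 0x54 (blk 10, set 0) → VC-HIT  vc=[4, 8]
8: 0x47 (blk 8, set 0) → VC-HIT  vc=[4, 10]
9: 0x20 (blk 4, set 0) → VC-HIT  vc=[8, 10]
10: 0x21 (blk 4, set 0) → L1-HIT  vc=[8, 10]
11: 0x61 (blk 12, set 0) → MISS  vc=[8, 10, 4]
12: 0x27 (blk 4, set 0) → VC-HIT  vc=[8, 10, 12]
13: 0x27 (blk 4, set 0) → L1-HIT  vc=[8, 10, 12]
14: 0x25 (blk 4, set 0) → L1-HIT  vc=[8, 10, 12]

VC = [8, 10, 12]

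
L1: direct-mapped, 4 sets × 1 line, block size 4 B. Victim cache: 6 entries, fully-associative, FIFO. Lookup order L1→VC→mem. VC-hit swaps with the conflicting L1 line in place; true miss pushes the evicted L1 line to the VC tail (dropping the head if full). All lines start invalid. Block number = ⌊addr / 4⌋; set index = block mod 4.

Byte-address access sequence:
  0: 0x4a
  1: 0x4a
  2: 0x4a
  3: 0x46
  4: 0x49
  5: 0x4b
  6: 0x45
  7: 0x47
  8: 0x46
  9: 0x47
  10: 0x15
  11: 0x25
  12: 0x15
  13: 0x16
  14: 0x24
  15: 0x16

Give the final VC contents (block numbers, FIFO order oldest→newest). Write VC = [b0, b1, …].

VC = [17, 9]

0: 0x4a (blk 18, set 2) → MISS  vc=[]
1: 0x4a (blk 18, set 2) → L1-HIT  vc=[]
2: 0x4a (blk 18, set 2) → L1-HIT  vc=[]
3: 0x46 (blk 17, set 1) → MISS  vc=[]
4: 0x49 (blk 18, set 2) → L1-HIT  vc=[]
5: 0x4b (blk 18, set 2) → L1-HIT  vc=[]
6: 0x45 (blk 17, set 1) → L1-HIT  vc=[]
7: 0x47 (blk 17, set 1) → L1-HIT  vc=[]
8: 0x46 (blk 17, set 1) → L1-HIT  vc=[]
9: 0x47 (blk 17, set 1) → L1-HIT  vc=[]
10: 0x15 (blk 5, set 1) → MISS  vc=[17]
11: 0x25 (blk 9, set 1) → MISS  vc=[17, 5]
12: 0x15 (blk 5, set 1) → VC-HIT  vc=[17, 9]
13: 0x16 (blk 5, set 1) → L1-HIT  vc=[17, 9]
14: 0x24 (blk 9, set 1) → VC-HIT  vc=[17, 5]
15: 0x16 (blk 5, set 1) → VC-HIT  vc=[17, 9]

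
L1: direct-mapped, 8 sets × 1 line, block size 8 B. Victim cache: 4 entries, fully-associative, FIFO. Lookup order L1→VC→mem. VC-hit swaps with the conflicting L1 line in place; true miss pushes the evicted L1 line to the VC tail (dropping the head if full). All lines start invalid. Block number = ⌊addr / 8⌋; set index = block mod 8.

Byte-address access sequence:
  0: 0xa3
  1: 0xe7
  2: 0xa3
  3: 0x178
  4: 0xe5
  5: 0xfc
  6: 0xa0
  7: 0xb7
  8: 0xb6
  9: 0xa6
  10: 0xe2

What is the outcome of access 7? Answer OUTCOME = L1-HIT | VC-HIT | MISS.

OUTCOME = MISS

#0 0xa3→b20/s4 MISS; vc=[]
#1 0xe7→b28/s4 MISS; vc=[20]
#2 0xa3→b20/s4 VC-HIT; vc=[28]
#3 0x178→b47/s7 MISS; vc=[28]
#4 0xe5→b28/s4 VC-HIT; vc=[20]
#5 0xfc→b31/s7 MISS; vc=[20,47]
#6 0xa0→b20/s4 VC-HIT; vc=[28,47]
#7 0xb7→b22/s6 MISS; vc=[28,47]
#8 0xb6→b22/s6 L1-HIT; vc=[28,47]
#9 0xa6→b20/s4 L1-HIT; vc=[28,47]
#10 0xe2→b28/s4 VC-HIT; vc=[20,47]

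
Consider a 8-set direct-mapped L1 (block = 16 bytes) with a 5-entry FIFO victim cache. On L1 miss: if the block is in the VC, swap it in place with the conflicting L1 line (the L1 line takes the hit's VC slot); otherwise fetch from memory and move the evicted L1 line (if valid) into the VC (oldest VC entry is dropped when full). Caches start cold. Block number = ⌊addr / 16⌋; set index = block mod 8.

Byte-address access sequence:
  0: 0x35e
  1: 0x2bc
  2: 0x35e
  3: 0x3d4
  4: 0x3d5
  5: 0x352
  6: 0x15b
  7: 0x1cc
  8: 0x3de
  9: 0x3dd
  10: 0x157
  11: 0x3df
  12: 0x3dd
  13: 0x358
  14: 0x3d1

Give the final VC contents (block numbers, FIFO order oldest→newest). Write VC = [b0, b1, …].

#0 0x35e→b53/s5 MISS; vc=[]
#1 0x2bc→b43/s3 MISS; vc=[]
#2 0x35e→b53/s5 L1-HIT; vc=[]
#3 0x3d4→b61/s5 MISS; vc=[53]
#4 0x3d5→b61/s5 L1-HIT; vc=[53]
#5 0x352→b53/s5 VC-HIT; vc=[61]
#6 0x15b→b21/s5 MISS; vc=[61,53]
#7 0x1cc→b28/s4 MISS; vc=[61,53]
#8 0x3de→b61/s5 VC-HIT; vc=[21,53]
#9 0x3dd→b61/s5 L1-HIT; vc=[21,53]
#10 0x157→b21/s5 VC-HIT; vc=[61,53]
#11 0x3df→b61/s5 VC-HIT; vc=[21,53]
#12 0x3dd→b61/s5 L1-HIT; vc=[21,53]
#13 0x358→b53/s5 VC-HIT; vc=[21,61]
#14 0x3d1→b61/s5 VC-HIT; vc=[21,53]

VC = [21, 53]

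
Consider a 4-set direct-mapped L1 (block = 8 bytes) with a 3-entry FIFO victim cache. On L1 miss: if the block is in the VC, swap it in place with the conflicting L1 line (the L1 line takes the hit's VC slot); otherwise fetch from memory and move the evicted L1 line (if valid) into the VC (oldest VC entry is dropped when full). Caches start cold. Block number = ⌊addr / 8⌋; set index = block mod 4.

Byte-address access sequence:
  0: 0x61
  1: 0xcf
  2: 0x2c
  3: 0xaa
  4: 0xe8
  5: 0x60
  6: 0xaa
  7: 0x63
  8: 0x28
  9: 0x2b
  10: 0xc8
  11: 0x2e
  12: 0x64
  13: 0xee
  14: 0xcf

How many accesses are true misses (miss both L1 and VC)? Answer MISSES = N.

MISSES = 5

0: 0x61 (blk 12, set 0) → MISS  vc=[]
1: 0xcf (blk 25, set 1) → MISS  vc=[]
2: 0x2c (blk 5, set 1) → MISS  vc=[25]
3: 0xaa (blk 21, set 1) → MISS  vc=[25, 5]
4: 0xe8 (blk 29, set 1) → MISS  vc=[25, 5, 21]
5: 0x60 (blk 12, set 0) → L1-HIT  vc=[25, 5, 21]
6: 0xaa (blk 21, set 1) → VC-HIT  vc=[25, 5, 29]
7: 0x63 (blk 12, set 0) → L1-HIT  vc=[25, 5, 29]
8: 0x28 (blk 5, set 1) → VC-HIT  vc=[25, 21, 29]
9: 0x2b (blk 5, set 1) → L1-HIT  vc=[25, 21, 29]
10: 0xc8 (blk 25, set 1) → VC-HIT  vc=[5, 21, 29]
11: 0x2e (blk 5, set 1) → VC-HIT  vc=[25, 21, 29]
12: 0x64 (blk 12, set 0) → L1-HIT  vc=[25, 21, 29]
13: 0xee (blk 29, set 1) → VC-HIT  vc=[25, 21, 5]
14: 0xcf (blk 25, set 1) → VC-HIT  vc=[29, 21, 5]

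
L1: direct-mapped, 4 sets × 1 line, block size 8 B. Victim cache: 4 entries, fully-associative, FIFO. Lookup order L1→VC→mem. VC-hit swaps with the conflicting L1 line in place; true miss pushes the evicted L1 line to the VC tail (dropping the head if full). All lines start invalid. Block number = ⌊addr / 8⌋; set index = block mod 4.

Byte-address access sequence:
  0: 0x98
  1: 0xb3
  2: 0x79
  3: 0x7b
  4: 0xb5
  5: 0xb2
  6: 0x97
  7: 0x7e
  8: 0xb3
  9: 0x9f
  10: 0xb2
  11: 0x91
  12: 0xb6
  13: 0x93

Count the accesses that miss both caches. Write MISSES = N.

0: 0x98 (blk 19, set 3) → MISS  vc=[]
1: 0xb3 (blk 22, set 2) → MISS  vc=[]
2: 0x79 (blk 15, set 3) → MISS  vc=[19]
3: 0x7b (blk 15, set 3) → L1-HIT  vc=[19]
4: 0xb5 (blk 22, set 2) → L1-HIT  vc=[19]
5: 0xb2 (blk 22, set 2) → L1-HIT  vc=[19]
6: 0x97 (blk 18, set 2) → MISS  vc=[19, 22]
7: 0x7e (blk 15, set 3) → L1-HIT  vc=[19, 22]
8: 0xb3 (blk 22, set 2) → VC-HIT  vc=[19, 18]
9: 0x9f (blk 19, set 3) → VC-HIT  vc=[15, 18]
10: 0xb2 (blk 22, set 2) → L1-HIT  vc=[15, 18]
11: 0x91 (blk 18, set 2) → VC-HIT  vc=[15, 22]
12: 0xb6 (blk 22, set 2) → VC-HIT  vc=[15, 18]
13: 0x93 (blk 18, set 2) → VC-HIT  vc=[15, 22]

MISSES = 4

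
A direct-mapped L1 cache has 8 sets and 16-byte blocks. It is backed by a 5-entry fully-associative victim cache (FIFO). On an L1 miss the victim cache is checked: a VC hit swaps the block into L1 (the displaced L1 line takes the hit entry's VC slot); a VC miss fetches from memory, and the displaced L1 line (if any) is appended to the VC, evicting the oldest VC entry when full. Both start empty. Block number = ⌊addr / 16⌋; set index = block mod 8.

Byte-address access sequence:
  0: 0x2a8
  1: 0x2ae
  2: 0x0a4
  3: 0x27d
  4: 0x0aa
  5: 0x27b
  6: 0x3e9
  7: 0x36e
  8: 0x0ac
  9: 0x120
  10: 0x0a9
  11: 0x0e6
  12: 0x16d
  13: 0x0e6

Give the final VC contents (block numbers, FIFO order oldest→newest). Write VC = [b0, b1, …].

VC = [42, 62, 18, 54, 22]

#0 0x2a8→b42/s2 MISS; vc=[]
#1 0x2ae→b42/s2 L1-HIT; vc=[]
#2 0xa4→b10/s2 MISS; vc=[42]
#3 0x27d→b39/s7 MISS; vc=[42]
#4 0xaa→b10/s2 L1-HIT; vc=[42]
#5 0x27b→b39/s7 L1-HIT; vc=[42]
#6 0x3e9→b62/s6 MISS; vc=[42]
#7 0x36e→b54/s6 MISS; vc=[42,62]
#8 0xac→b10/s2 L1-HIT; vc=[42,62]
#9 0x120→b18/s2 MISS; vc=[42,62,10]
#10 0xa9→b10/s2 VC-HIT; vc=[42,62,18]
#11 0xe6→b14/s6 MISS; vc=[42,62,18,54]
#12 0x16d→b22/s6 MISS; vc=[42,62,18,54,14]
#13 0xe6→b14/s6 VC-HIT; vc=[42,62,18,54,22]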